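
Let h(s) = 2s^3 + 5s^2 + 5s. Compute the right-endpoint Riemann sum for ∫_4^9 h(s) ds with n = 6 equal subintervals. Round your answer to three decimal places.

Δs = (9 − 4)/6 = 5/6.
Right endpoints: 29/6, 17/3, 6.5, 22/3, 49/6, 9.
h(29/6) = 19807/54, h(17/3) = 14926/27, h(6.5) = 793, h(22/3) = 29546/27, h(49/6) = 79037/54, h(9) = 1908.
Sum = Δs · [h(29/6) + h(17/3) + h(6.5) + ...].
Sum ≈ 5148.796.

5148.796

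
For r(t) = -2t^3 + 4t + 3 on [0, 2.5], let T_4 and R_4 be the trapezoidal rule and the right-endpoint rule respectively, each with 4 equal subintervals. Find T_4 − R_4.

T_4 ≈ -0.751953.
R_4 ≈ -7.392578.
T_4 − R_4 = 6.640625.

6.640625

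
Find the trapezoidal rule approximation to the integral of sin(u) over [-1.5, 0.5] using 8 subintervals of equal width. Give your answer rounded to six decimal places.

-0.802639

Δu = (0.5 − (-1.5))/8 = 0.25.
f(-1.5) ≈ -0.997495, f(-1.25) ≈ -0.948985, f(-1) ≈ -0.841471, f(-0.75) ≈ -0.681639, f(-0.5) ≈ -0.479426, f(-0.25) ≈ -0.247404, f(0) ≈ 0.000000, f(0.25) ≈ 0.247404, f(0.5) ≈ 0.479426.
T_8 = (Δu/2)·[f(u_0) + 2f(u_1) + ... + 2f(u_{7}) + f(u_8)].
Sum ≈ -0.802639.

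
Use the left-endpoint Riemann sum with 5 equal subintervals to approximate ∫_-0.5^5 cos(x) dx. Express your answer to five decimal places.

Δx = (5 − (-0.5))/5 = 1.1.
Left endpoints: -0.5, 0.6, 1.7, 2.8, 3.9.
f(-0.5) ≈ 0.87758, f(0.6) ≈ 0.82534, f(1.7) ≈ -0.12884, f(2.8) ≈ -0.94222, f(3.9) ≈ -0.72593.
Sum = Δx · [f(-0.5) + f(0.6) + f(1.7) + f(2.8) + f(3.9)].
Sum ≈ -0.10349.

-0.10349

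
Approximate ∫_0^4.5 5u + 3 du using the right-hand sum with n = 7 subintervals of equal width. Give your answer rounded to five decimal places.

Δu = (4.5 − 0)/7 = 9/14.
Right endpoints: 9/14, 9/7, 27/14, 18/7, 45/14, 27/7, 4.5.
f(9/14) = 87/14, f(9/7) = 66/7, f(27/14) = 177/14, f(18/7) = 111/7, f(45/14) = 267/14, f(27/7) = 156/7, f(4.5) = 25.5.
Sum = Δu · [f(9/14) + f(9/7) + f(27/14) + ...].
Sum ≈ 71.35714.

71.35714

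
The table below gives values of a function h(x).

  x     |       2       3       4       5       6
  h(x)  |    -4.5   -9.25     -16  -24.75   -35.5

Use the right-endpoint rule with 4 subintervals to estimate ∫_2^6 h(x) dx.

-85.5

Δx = 1.
Sum = 1·[(-9.25) + (-16) + (-24.75) + (-35.5)] = -85.5.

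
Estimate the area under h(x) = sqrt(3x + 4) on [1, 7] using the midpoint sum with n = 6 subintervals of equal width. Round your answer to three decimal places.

23.673

Δx = (7 − 1)/6 = 1.
Midpoints: 1.5, 2.5, 3.5, 4.5, 5.5, 6.5.
h(1.5) ≈ 2.915, h(2.5) ≈ 3.391, h(3.5) ≈ 3.808, h(4.5) ≈ 4.183, h(5.5) ≈ 4.528, h(6.5) ≈ 4.848.
Sum = Δx · [h(1.5) + h(2.5) + h(3.5) + ...].
Sum ≈ 23.673.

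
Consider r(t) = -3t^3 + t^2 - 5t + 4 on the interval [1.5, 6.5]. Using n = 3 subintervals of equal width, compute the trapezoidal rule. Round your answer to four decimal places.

Δt = (6.5 − 1.5)/3 = 5/3.
r(1.5) = -11.375, r(19/6) = -6989/72, r(29/6) = -8053/24, r(6.5) = -810.125.
T_3 = (Δt/2)·[r(t_0) + 2r(t_1) + 2r(t_2) + r(t_3)].
Sum ≈ -1405.6019.

-1405.6019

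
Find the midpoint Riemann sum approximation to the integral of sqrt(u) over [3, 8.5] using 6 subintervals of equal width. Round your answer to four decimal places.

Δu = (8.5 − 3)/6 = 11/12.
Midpoints: 83/24, 4.375, 127/24, 149/24, 7.125, 193/24.
f(83/24) ≈ 1.8597, f(4.375) ≈ 2.0917, f(127/24) ≈ 2.3004, f(149/24) ≈ 2.4917, f(7.125) ≈ 2.6693, f(193/24) ≈ 2.8358.
Sum = Δu · [f(83/24) + f(4.375) + f(127/24) + ...].
Sum ≈ 13.0610.

13.0610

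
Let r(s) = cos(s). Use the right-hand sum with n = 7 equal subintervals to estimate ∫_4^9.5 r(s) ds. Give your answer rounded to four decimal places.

Δs = (9.5 − 4)/7 = 11/14.
Right endpoints: 67/14, 39/7, 89/14, 50/7, 111/14, 61/7, 9.5.
r(67/14) ≈ 0.0733, r(39/7) ≈ 0.7572, r(89/14) ≈ 0.9973, r(50/7) ≈ 0.6527, r(111/14) ≈ -0.0745, r(61/7) ≈ -0.7580, r(9.5) ≈ -0.9972.
Sum = Δs · [r(67/14) + r(39/7) + r(89/14) + ...].
Sum ≈ 0.5113.

0.5113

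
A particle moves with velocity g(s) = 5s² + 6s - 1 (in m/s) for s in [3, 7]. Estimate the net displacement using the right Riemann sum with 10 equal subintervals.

688

Δs = (7 − 3)/10 = 0.4.
Right endpoints: 3.4, 3.8, 4.2, 4.6, 5, 5.4, 5.8, 6.2, 6.6, 7.
g(3.4) = 77.2, g(3.8) = 94, g(4.2) = 112.4, g(4.6) = 132.4, g(5) = 154, g(5.4) = 177.2, g(5.8) = 202, g(6.2) = 228.4, g(6.6) = 256.4, g(7) = 286.
Sum = Δs · [g(3.4) + g(3.8) + g(4.2) + ...].
Sum = 688.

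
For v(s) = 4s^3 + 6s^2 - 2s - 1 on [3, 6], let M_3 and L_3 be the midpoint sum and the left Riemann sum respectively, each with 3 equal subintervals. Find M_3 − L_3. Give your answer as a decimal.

411

M_3 = 1548.
L_3 = 1137.
M_3 − L_3 = 411.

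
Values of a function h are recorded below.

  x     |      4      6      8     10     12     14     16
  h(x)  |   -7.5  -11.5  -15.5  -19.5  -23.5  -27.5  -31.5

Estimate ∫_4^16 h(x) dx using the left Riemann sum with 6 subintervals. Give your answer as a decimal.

-210

Δx = 2.
Sum = 2·[(-7.5) + (-11.5) + (-15.5) + (-19.5) + (-23.5) + (-27.5)] = -210.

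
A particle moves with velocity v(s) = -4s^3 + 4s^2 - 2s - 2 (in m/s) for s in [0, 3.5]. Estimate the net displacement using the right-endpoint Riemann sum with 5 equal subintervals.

Δs = (3.5 − 0)/5 = 0.7.
Right endpoints: 0.7, 1.4, 2.1, 2.8, 3.5.
v(0.7) = -2.812, v(1.4) = -7.936, v(2.1) = -25.604, v(2.8) = -64.048, v(3.5) = -131.5.
Sum = Δs · [v(0.7) + v(1.4) + v(2.1) + v(2.8) + v(3.5)].
Sum = -162.33.

-162.33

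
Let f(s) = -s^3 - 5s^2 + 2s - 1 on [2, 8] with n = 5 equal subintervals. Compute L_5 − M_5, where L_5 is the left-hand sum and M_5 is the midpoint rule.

L_5 = -1359.6.
M_5 = -1791.6.
L_5 − M_5 = 432.

432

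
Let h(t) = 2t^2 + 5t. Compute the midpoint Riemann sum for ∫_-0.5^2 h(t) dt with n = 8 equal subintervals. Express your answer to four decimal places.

Δt = (2 − (-0.5))/8 = 0.3125.
Midpoints: -0.34375, -0.03125, 0.28125, 0.59375, 0.90625, 1.21875, 1.53125, 1.84375.
h(-0.34375) = -759/512, h(-0.03125) = -79/512, h(0.28125) = 801/512, h(0.59375) = 1881/512, h(0.90625) = 3161/512, h(1.21875) = 4641/512, h(1.53125) = 6321/512, h(1.84375) = 8201/512.
Sum = Δt · [h(-0.34375) + h(-0.03125) + h(0.28125) + ...].
Sum ≈ 14.7510.

14.7510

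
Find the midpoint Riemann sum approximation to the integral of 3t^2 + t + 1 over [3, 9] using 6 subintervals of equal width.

742.5

Δt = (9 − 3)/6 = 1.
Midpoints: 3.5, 4.5, 5.5, 6.5, 7.5, 8.5.
f(3.5) = 41.25, f(4.5) = 66.25, f(5.5) = 97.25, f(6.5) = 134.25, f(7.5) = 177.25, f(8.5) = 226.25.
Sum = Δt · [f(3.5) + f(4.5) + f(5.5) + ...].
Sum = 742.5.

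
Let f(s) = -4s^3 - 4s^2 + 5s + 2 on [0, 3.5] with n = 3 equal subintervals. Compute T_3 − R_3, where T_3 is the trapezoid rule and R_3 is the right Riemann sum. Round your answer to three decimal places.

T_3 ≈ -189.45370.
R_3 ≈ -307.87037.
T_3 − R_3 ≈ 118.417.

118.417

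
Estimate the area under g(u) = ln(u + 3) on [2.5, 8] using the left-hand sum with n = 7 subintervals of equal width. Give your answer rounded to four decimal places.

Δu = (8 − 2.5)/7 = 11/14.
Left endpoints: 2.5, 23/7, 57/14, 34/7, 79/14, 45/7, 101/14.
g(2.5) ≈ 1.7047, g(23/7) ≈ 1.8383, g(57/14) ≈ 1.9561, g(34/7) ≈ 2.0614, g(79/14) ≈ 2.1567, g(45/7) ≈ 2.2437, g(101/14) ≈ 2.3238.
Sum = Δu · [g(2.5) + g(23/7) + g(57/14) + ...].
Sum ≈ 11.2238.

11.2238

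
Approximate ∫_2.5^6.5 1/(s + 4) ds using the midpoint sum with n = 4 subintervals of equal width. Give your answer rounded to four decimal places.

Δs = (6.5 − 2.5)/4 = 1.
Midpoints: 3, 4, 5, 6.
f(3) = 1/7, f(4) = 0.125, f(5) = 1/9, f(6) = 0.1.
Sum = Δs · [f(3) + f(4) + f(5) + f(6)].
Sum ≈ 0.4790.

0.4790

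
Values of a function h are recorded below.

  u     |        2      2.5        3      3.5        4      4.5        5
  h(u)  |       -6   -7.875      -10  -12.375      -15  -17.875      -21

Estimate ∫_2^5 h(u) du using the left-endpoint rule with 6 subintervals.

-34.5625

Δu = 0.5.
Sum = 0.5·[(-6) + (-7.875) + (-10) + (-12.375) + (-15) + (-17.875)] = -34.5625.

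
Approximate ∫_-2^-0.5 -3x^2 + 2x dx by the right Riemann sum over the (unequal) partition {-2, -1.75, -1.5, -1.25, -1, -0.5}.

Subinterval widths: 0.25, 0.25, 0.25, 0.25, 0.5.
Right endpoints: -1.75, -1.5, -1.25, -1, -0.5.
f(-1.75) = -12.6875, f(-1.5) = -9.75, f(-1.25) = -7.1875, f(-1) = -5, f(-0.5) = -1.75.
Sum = Σ Δx_i · f(x_i).
Sum = -9.53125.

-9.53125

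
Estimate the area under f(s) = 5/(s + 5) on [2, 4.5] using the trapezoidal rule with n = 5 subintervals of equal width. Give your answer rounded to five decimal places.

Δs = (4.5 − 2)/5 = 0.5.
f(2) = 5/7, f(2.5) = 2/3, f(3) = 0.625, f(3.5) = 10/17, f(4) = 5/9, f(4.5) = 10/19.
T_5 = (Δs/2)·[f(s_0) + 2f(s_1) + ... + 2f(s_{4}) + f(s_5)].
Sum ≈ 1.52788.

1.52788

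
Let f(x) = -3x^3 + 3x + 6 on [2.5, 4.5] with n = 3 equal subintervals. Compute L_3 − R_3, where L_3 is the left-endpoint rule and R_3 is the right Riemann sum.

L_3 ≈ -176.416667.
R_3 ≈ -323.416667.
L_3 − R_3 = 147.

147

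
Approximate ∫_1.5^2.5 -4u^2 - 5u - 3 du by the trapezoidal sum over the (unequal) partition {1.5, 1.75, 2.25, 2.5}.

Subinterval widths: 0.25, 0.5, 0.25.
f(1.5) = -19.5, f(1.75) = -24, f(2.25) = -34.5, f(2.5) = -40.5.
On each subinterval the trapezoid contributes (Δu_i/2)·[f(u_{i-1}) + f(u_i)].
Sum = -29.4375.

-29.4375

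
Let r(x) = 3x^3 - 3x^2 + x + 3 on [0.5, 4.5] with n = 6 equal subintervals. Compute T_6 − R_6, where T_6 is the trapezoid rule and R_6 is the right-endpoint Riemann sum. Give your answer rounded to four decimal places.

-72.3333

T_6 ≈ 244.277778.
R_6 ≈ 316.611111.
T_6 − R_6 ≈ -72.3333.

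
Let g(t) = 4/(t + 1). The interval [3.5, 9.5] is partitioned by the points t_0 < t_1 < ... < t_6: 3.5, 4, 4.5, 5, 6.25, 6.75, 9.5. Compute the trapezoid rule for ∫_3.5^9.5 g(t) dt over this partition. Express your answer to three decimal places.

3.414

Subinterval widths: 0.5, 0.5, 0.5, 1.25, 0.5, 2.75.
g(3.5) = 8/9, g(4) = 0.8, g(4.5) = 8/11, g(5) = 2/3, g(6.25) = 16/29, g(6.75) = 16/31, g(9.5) = 8/21.
On each subinterval the trapezoid contributes (Δt_i/2)·[g(t_{i-1}) + g(t_i)].
Sum ≈ 3.414.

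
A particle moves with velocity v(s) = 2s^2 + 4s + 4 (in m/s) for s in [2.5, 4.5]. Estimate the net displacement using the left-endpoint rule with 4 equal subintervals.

77.5

Δs = (4.5 − 2.5)/4 = 0.5.
Left endpoints: 2.5, 3, 3.5, 4.
v(2.5) = 26.5, v(3) = 34, v(3.5) = 42.5, v(4) = 52.
Sum = Δs · [v(2.5) + v(3) + v(3.5) + v(4)].
Sum = 77.5.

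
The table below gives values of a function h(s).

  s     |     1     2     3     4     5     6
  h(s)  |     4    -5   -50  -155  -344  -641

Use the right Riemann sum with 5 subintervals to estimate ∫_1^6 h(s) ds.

-1195

Δs = 1.
Sum = 1·[(-5) + (-50) + (-155) + (-344) + (-641)] = -1195.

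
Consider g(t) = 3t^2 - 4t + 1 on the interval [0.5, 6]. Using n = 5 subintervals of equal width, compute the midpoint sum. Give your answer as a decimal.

148.21125

Δt = (6 − 0.5)/5 = 1.1.
Midpoints: 1.05, 2.15, 3.25, 4.35, 5.45.
g(1.05) = 0.1075, g(2.15) = 6.2675, g(3.25) = 19.6875, g(4.35) = 40.3675, g(5.45) = 68.3075.
Sum = Δt · [g(1.05) + g(2.15) + g(3.25) + g(4.35) + g(5.45)].
Sum = 148.21125.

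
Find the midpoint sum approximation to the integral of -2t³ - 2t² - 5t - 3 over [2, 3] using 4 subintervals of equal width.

-60.578125

Δt = (3 − 2)/4 = 0.25.
Midpoints: 2.125, 2.375, 2.625, 2.875.
f(2.125) = -41.84765625, f(2.375) = -52.94921875, f(2.625) = -66.08203125, f(2.875) = -81.43359375.
Sum = Δt · [f(2.125) + f(2.375) + f(2.625) + f(2.875)].
Sum = -60.578125.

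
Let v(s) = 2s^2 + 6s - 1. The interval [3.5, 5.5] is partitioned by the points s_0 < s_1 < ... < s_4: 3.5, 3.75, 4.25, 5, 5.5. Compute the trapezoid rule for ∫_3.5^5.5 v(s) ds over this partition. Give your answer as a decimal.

134.5625

Subinterval widths: 0.25, 0.5, 0.75, 0.5.
v(3.5) = 44.5, v(3.75) = 49.625, v(4.25) = 60.625, v(5) = 79, v(5.5) = 92.5.
On each subinterval the trapezoid contributes (Δs_i/2)·[v(s_{i-1}) + v(s_i)].
Sum = 134.5625.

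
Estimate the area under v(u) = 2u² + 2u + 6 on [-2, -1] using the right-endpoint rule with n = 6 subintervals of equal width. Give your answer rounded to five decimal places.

7.34259

Δu = (-1 − (-2))/6 = 1/6.
Right endpoints: -11/6, -5/3, -1.5, -4/3, -7/6, -1.
v(-11/6) = 163/18, v(-5/3) = 74/9, v(-1.5) = 7.5, v(-4/3) = 62/9, v(-7/6) = 115/18, v(-1) = 6.
Sum = Δu · [v(-11/6) + v(-5/3) + v(-1.5) + ...].
Sum ≈ 7.34259.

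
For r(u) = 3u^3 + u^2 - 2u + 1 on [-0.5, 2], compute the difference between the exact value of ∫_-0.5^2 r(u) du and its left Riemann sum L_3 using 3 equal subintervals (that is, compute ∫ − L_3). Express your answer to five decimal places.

7.39294

Exact integral: ∫_-0.5^2 r(u) du ≈ 13.4114583.
L_3 ≈ 6.0185185.
Error ≈ 13.4114583 − 6.0185185 ≈ 7.39294.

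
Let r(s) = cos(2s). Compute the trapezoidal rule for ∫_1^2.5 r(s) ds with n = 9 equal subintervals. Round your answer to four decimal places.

Δs = (2.5 − 1)/9 = 1/6.
r(1) ≈ -0.4161, r(7/6) ≈ -0.6908, r(4/3) ≈ -0.8893, r(1.5) ≈ -0.9900, r(5/3) ≈ -0.9817, r(11/6) ≈ -0.8653, r(2) ≈ -0.6536, r(13/6) ≈ -0.3700, r(7/3) ≈ -0.0457, r(2.5) ≈ 0.2837.
T_9 = (Δs/2)·[r(s_0) + 2r(s_1) + ... + 2r(s_{8}) + r(s_9)].
Sum ≈ -0.9254.

-0.9254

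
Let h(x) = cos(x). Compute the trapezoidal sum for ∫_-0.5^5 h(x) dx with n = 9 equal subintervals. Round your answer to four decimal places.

Δx = (5 − (-0.5))/9 = 11/18.
h(-0.5) ≈ 0.8776, h(1/9) ≈ 0.9938, h(13/18) ≈ 0.7503, h(4/3) ≈ 0.2352, h(35/18) ≈ -0.3650, h(23/9) ≈ -0.8331, h(19/6) ≈ -0.9997, h(34/9) ≈ -0.8044, h(79/18) ≈ -0.3179, h(5) ≈ 0.2837.
T_9 = (Δx/2)·[h(x_0) + 2h(x_1) + ... + 2h(x_{8}) + h(x_9)].
Sum ≈ -0.4645.

-0.4645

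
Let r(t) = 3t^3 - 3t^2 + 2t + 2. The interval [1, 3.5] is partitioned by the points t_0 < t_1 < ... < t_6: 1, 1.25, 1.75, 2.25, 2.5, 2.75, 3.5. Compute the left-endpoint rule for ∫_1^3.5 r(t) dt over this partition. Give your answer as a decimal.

60.5859375

Subinterval widths: 0.25, 0.5, 0.5, 0.25, 0.25, 0.75.
Left endpoints: 1, 1.25, 1.75, 2.25, 2.5, 2.75.
r(1) = 4, r(1.25) = 5.671875, r(1.75) = 12.390625, r(2.25) = 25.484375, r(2.5) = 35.125, r(2.75) = 47.203125.
Sum = Σ Δt_i · r(t_i).
Sum = 60.5859375.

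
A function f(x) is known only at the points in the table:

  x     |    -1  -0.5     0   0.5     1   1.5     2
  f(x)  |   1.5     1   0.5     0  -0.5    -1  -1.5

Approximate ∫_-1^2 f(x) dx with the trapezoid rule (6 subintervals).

0

Δx = 0.5.
T_6 = (0.5/2)·[1.5 + 2·1 + 2·0.5 + 2·0 + 2·(-0.5) + 2·(-1) + (-1.5)] = 0.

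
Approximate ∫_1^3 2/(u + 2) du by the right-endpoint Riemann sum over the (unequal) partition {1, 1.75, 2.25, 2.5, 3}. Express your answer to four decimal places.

0.9464

Subinterval widths: 0.75, 0.5, 0.25, 0.5.
Right endpoints: 1.75, 2.25, 2.5, 3.
f(1.75) = 8/15, f(2.25) = 8/17, f(2.5) = 4/9, f(3) = 0.4.
Sum = Σ Δu_i · f(u_i).
Sum ≈ 0.9464.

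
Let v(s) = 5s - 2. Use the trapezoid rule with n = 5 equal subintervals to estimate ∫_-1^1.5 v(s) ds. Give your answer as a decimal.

Δs = (1.5 − (-1))/5 = 0.5.
v(-1) = -7, v(-0.5) = -4.5, v(0) = -2, v(0.5) = 0.5, v(1) = 3, v(1.5) = 5.5.
T_5 = (Δs/2)·[v(s_0) + 2v(s_1) + ... + 2v(s_{4}) + v(s_5)].
Sum = -1.875.

-1.875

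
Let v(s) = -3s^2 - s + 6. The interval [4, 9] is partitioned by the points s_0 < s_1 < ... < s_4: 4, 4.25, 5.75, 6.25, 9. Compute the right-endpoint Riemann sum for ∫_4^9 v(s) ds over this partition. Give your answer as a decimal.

-896.734375

Subinterval widths: 0.25, 1.5, 0.5, 2.75.
Right endpoints: 4.25, 5.75, 6.25, 9.
v(4.25) = -52.4375, v(5.75) = -98.9375, v(6.25) = -117.4375, v(9) = -246.
Sum = Σ Δs_i · v(s_i).
Sum = -896.734375.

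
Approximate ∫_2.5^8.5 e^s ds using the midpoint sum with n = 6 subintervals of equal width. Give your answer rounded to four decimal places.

Δs = (8.5 − 2.5)/6 = 1.
Midpoints: 3, 4, 5, 6, 7, 8.
f(3) ≈ 20.0855, f(4) ≈ 54.5982, f(5) ≈ 148.4132, f(6) ≈ 403.4288, f(7) ≈ 1096.6332, f(8) ≈ 2980.9580.
Sum = Δs · [f(3) + f(4) + f(5) + ...].
Sum ≈ 4704.1168.

4704.1168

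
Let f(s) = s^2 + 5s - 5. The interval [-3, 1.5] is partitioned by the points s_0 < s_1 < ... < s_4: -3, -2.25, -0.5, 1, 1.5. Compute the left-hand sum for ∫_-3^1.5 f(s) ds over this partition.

-38.203125

Subinterval widths: 0.75, 1.75, 1.5, 0.5.
Left endpoints: -3, -2.25, -0.5, 1.
f(-3) = -11, f(-2.25) = -11.1875, f(-0.5) = -7.25, f(1) = 1.
Sum = Σ Δs_i · f(s_i).
Sum = -38.203125.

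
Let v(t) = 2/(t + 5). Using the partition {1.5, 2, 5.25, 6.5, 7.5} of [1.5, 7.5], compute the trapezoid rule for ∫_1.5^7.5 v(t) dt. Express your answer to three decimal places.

1.327

Subinterval widths: 0.5, 3.25, 1.25, 1.
v(1.5) = 4/13, v(2) = 2/7, v(5.25) = 8/41, v(6.5) = 4/23, v(7.5) = 0.16.
On each subinterval the trapezoid contributes (Δt_i/2)·[v(t_{i-1}) + v(t_i)].
Sum ≈ 1.327.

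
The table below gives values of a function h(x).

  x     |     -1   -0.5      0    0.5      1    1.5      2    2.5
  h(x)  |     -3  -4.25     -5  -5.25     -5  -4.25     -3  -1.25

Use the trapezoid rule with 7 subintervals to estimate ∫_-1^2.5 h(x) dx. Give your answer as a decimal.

-14.4375

Δx = 0.5.
T_7 = (0.5/2)·[(-3) + 2·(-4.25) + 2·(-5) + 2·(-5.25) + 2·(-5) + 2·(-4.25) + 2·(-3) + (-1.25)] = -14.4375.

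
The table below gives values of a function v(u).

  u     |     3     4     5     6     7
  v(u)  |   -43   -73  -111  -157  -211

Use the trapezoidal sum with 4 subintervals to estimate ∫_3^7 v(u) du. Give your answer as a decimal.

Δu = 1.
T_4 = (1/2)·[(-43) + 2·(-73) + 2·(-111) + 2·(-157) + (-211)] = -468.

-468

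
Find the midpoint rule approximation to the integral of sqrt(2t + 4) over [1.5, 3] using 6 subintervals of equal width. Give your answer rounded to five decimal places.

Δt = (3 − 1.5)/6 = 0.25.
Midpoints: 1.625, 1.875, 2.125, 2.375, 2.625, 2.875.
f(1.625) ≈ 2.69258, f(1.875) ≈ 2.78388, f(2.125) ≈ 2.87228, f(2.375) ≈ 2.95804, f(2.625) ≈ 3.04138, f(2.875) ≈ 3.12250.
Sum = Δt · [f(1.625) + f(1.875) + f(2.125) + ...].
Sum ≈ 4.36767.

4.36767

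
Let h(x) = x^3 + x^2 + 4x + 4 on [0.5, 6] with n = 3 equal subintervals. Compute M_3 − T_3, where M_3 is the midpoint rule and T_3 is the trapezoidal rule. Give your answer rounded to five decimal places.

-49.68142

M_3 ≈ 472.8822338.
T_3 ≈ 522.5636574.
M_3 − T_3 ≈ -49.68142.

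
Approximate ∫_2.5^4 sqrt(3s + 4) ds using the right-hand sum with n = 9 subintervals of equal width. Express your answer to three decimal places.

5.606

Δs = (4 − 2.5)/9 = 1/6.
Right endpoints: 8/3, 17/6, 3, 19/6, 10/3, 3.5, 11/3, 23/6, 4.
f(8/3) ≈ 3.464, f(17/6) ≈ 3.536, f(3) ≈ 3.606, f(19/6) ≈ 3.674, f(10/3) ≈ 3.742, f(3.5) ≈ 3.808, f(11/3) ≈ 3.873, f(23/6) ≈ 3.937, f(4) ≈ 4.000.
Sum = Δs · [f(8/3) + f(17/6) + f(3) + ...].
Sum ≈ 5.606.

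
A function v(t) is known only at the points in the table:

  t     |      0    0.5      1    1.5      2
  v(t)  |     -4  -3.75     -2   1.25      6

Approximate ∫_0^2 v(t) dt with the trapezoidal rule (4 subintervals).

-1.75

Δt = 0.5.
T_4 = (0.5/2)·[(-4) + 2·(-3.75) + 2·(-2) + 2·1.25 + 6] = -1.75.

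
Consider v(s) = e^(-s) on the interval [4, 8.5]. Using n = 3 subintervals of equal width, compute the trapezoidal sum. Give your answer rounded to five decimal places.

Δs = (8.5 − 4)/3 = 1.5.
v(4) ≈ 0.01832, v(5.5) ≈ 0.00409, v(7) ≈ 0.00091, v(8.5) ≈ 0.00020.
T_3 = (Δs/2)·[v(s_0) + 2v(s_1) + 2v(s_2) + v(s_3)].
Sum ≈ 0.02139.

0.02139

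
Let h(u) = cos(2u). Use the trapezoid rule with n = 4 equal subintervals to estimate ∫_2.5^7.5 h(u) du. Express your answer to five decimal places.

0.33419

Δu = (7.5 − 2.5)/4 = 1.25.
h(2.5) ≈ 0.28366, h(3.75) ≈ 0.34664, h(5) ≈ -0.83907, h(6.25) ≈ 0.99780, h(7.5) ≈ -0.75969.
T_4 = (Δu/2)·[h(u_0) + 2h(u_1) + 2h(u_2) + 2h(u_3) + h(u_4)].
Sum ≈ 0.33419.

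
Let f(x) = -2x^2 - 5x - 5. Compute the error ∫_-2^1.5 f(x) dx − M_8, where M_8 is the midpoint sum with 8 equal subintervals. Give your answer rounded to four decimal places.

-0.1117

Exact integral: ∫_-2^1.5 f(x) dx ≈ -20.708333.
M_8 ≈ -20.596680.
Error ≈ -20.708333 − (-20.596680) ≈ -0.1117.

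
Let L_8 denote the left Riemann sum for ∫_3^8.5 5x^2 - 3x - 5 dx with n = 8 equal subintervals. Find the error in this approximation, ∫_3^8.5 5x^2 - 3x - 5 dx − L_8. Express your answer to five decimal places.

Exact integral: ∫_3^8.5 f(x) dx ≈ 856.1666667.
L_8 ≈ 755.2939453.
Error ≈ 856.1666667 − 755.2939453 ≈ 100.87272.

100.87272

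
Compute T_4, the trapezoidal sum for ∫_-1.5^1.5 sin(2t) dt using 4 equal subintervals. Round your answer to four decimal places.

Δt = (1.5 − (-1.5))/4 = 0.75.
f(-1.5) ≈ -0.1411, f(-0.75) ≈ -0.9975, f(0) ≈ 0.0000, f(0.75) ≈ 0.9975, f(1.5) ≈ 0.1411.
T_4 = (Δt/2)·[f(t_0) + 2f(t_1) + 2f(t_2) + 2f(t_3) + f(t_4)].
Sum ≈ 0.0000.

0.0000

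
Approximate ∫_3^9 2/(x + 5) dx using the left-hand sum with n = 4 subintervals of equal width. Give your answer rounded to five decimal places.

Δx = (9 − 3)/4 = 1.5.
Left endpoints: 3, 4.5, 6, 7.5.
f(3) = 0.25, f(4.5) = 4/19, f(6) = 2/11, f(7.5) = 0.16.
Sum = Δx · [f(3) + f(4.5) + f(6) + f(7.5)].
Sum ≈ 1.20352.

1.20352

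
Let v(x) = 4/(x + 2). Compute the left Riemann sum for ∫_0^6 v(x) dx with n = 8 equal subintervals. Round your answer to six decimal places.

6.151005

Δx = (6 − 0)/8 = 0.75.
Left endpoints: 0, 0.75, 1.5, 2.25, 3, 3.75, 4.5, 5.25.
v(0) = 2, v(0.75) = 16/11, v(1.5) = 8/7, v(2.25) = 16/17, v(3) = 0.8, v(3.75) = 16/23, v(4.5) = 8/13, v(5.25) = 16/29.
Sum = Δx · [v(0) + v(0.75) + v(1.5) + ...].
Sum ≈ 6.151005.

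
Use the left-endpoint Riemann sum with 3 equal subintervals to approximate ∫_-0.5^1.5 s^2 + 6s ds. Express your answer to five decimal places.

Δs = (1.5 − (-0.5))/3 = 2/3.
Left endpoints: -0.5, 1/6, 5/6.
f(-0.5) = -2.75, f(1/6) = 37/36, f(5/6) = 205/36.
Sum = Δs · [f(-0.5) + f(1/6) + f(5/6)].
Sum ≈ 2.64815.

2.64815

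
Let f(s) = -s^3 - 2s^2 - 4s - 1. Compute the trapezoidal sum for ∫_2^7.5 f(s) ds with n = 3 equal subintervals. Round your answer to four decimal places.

-1222.9988

Δs = (7.5 − 2)/3 = 11/6.
f(2) = -25, f(23/6) = -22043/216, f(17/3) = -7286/27, f(7.5) = -565.375.
T_3 = (Δs/2)·[f(s_0) + 2f(s_1) + 2f(s_2) + f(s_3)].
Sum ≈ -1222.9988.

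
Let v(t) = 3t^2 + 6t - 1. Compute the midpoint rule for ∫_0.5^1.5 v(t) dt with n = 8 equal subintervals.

Δt = (1.5 − 0.5)/8 = 0.125.
Midpoints: 0.5625, 0.6875, 0.8125, 0.9375, 1.0625, 1.1875, 1.3125, 1.4375.
v(0.5625) = 3.32421875, v(0.6875) = 4.54296875, v(0.8125) = 5.85546875, v(0.9375) = 7.26171875, v(1.0625) = 8.76171875, v(1.1875) = 10.35546875, v(1.3125) = 12.04296875, v(1.4375) = 13.82421875.
Sum = Δt · [v(0.5625) + v(0.6875) + v(0.8125) + ...].
Sum = 8.24609375.

8.24609375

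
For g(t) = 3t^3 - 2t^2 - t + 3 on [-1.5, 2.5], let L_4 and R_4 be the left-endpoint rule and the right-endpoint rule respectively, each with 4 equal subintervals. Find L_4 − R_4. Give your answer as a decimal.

-45

L_4 = 2.
R_4 = 47.
L_4 − R_4 = -45.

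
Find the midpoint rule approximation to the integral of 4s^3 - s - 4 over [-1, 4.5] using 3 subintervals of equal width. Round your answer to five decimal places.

Δs = (4.5 − (-1))/3 = 11/6.
Midpoints: -1/12, 1.75, 43/12.
f(-1/12) = -1693/432, f(1.75) = 15.6875, f(43/12) = 76231/432.
Sum = Δs · [f(-1/12) + f(1.75) + f(43/12)].
Sum ≈ 345.08681.

345.08681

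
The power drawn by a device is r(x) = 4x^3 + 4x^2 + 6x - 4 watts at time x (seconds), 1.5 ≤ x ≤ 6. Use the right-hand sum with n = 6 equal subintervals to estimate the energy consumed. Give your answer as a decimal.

Δx = (6 − 1.5)/6 = 0.75.
Right endpoints: 2.25, 3, 3.75, 4.5, 5.25, 6.
r(2.25) = 75.3125, r(3) = 158, r(3.75) = 285.6875, r(4.5) = 468.5, r(5.25) = 716.5625, r(6) = 1040.
Sum = Δx · [r(2.25) + r(3) + r(3.75) + ...].
Sum = 2058.046875.

2058.046875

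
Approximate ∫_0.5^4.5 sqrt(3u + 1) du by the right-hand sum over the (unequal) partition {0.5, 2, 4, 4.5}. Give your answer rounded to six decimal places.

Subinterval widths: 1.5, 2, 0.5.
Right endpoints: 2, 4, 4.5.
f(2) ≈ 2.645751, f(4) ≈ 3.605551, f(4.5) ≈ 3.807887.
Sum = Σ Δu_i · f(u_i).
Sum ≈ 13.083673.

13.083673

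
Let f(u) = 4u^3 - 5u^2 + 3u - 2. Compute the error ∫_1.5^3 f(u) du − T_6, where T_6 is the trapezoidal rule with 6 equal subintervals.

Exact integral: ∫_1.5^3 f(u) du = 43.6875.
T_6 = 44.03125.
Error = 43.6875 − 44.03125 = -0.34375.

-0.34375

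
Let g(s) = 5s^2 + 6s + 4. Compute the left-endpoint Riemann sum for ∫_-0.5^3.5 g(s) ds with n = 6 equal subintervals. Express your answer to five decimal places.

Δs = (3.5 − (-0.5))/6 = 2/3.
Left endpoints: -0.5, 1/6, 5/6, 1.5, 13/6, 17/6.
g(-0.5) = 2.25, g(1/6) = 185/36, g(5/6) = 449/36, g(1.5) = 24.25, g(13/6) = 1457/36, g(17/6) = 2201/36.
Sum = Δs · [g(-0.5) + g(1/6) + g(5/6) + ...].
Sum ≈ 97.14815.

97.14815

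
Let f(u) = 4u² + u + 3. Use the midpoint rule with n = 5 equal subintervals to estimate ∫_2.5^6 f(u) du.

291.97

Δu = (6 − 2.5)/5 = 0.7.
Midpoints: 2.85, 3.55, 4.25, 4.95, 5.65.
f(2.85) = 38.34, f(3.55) = 56.96, f(4.25) = 79.5, f(4.95) = 105.96, f(5.65) = 136.34.
Sum = Δu · [f(2.85) + f(3.55) + f(4.25) + f(4.95) + f(5.65)].
Sum = 291.97.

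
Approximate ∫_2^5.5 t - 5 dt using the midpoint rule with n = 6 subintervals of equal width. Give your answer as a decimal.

-4.375

Δt = (5.5 − 2)/6 = 7/12.
Midpoints: 55/24, 2.875, 83/24, 97/24, 4.625, 125/24.
f(55/24) = -65/24, f(2.875) = -2.125, f(83/24) = -37/24, f(97/24) = -23/24, f(4.625) = -0.375, f(125/24) = 5/24.
Sum = Δt · [f(55/24) + f(2.875) + f(83/24) + ...].
Sum = -4.375.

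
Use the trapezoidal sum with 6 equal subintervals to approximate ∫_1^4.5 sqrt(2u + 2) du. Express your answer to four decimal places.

Δu = (4.5 − 1)/6 = 7/12.
f(1) ≈ 2.0000, f(19/12) ≈ 2.2730, f(13/6) ≈ 2.5166, f(2.75) ≈ 2.7386, f(10/3) ≈ 2.9439, f(47/12) ≈ 3.1358, f(4.5) ≈ 3.3166.
T_6 = (Δu/2)·[f(u_0) + 2f(u_1) + ... + 2f(u_{5}) + f(u_6)].
Sum ≈ 9.4887.

9.4887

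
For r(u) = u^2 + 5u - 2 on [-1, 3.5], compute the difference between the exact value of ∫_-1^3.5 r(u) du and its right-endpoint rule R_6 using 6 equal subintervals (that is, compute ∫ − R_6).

Exact integral: ∫_-1^3.5 r(u) du = 33.75.
R_6 = 46.828125.
Error = 33.75 − 46.828125 = -13.078125.

-13.078125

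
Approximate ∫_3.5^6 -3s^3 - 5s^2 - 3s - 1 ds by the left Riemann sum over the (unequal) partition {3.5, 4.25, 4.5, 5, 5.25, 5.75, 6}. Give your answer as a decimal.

Subinterval widths: 0.75, 0.25, 0.5, 0.25, 0.5, 0.25.
Left endpoints: 3.5, 4.25, 4.5, 5, 5.25, 5.75.
f(3.5) = -201.375, f(4.25) = -334.359375, f(4.5) = -389.125, f(5) = -516, f(5.25) = -588.671875, f(5.75) = -753.890625.
Sum = Σ Δs_i · f(s_i).
Sum = -1040.9921875.

-1040.9921875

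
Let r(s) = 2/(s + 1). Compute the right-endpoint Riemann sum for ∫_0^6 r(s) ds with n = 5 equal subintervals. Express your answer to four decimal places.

3.0752

Δs = (6 − 0)/5 = 1.2.
Right endpoints: 1.2, 2.4, 3.6, 4.8, 6.
r(1.2) = 10/11, r(2.4) = 10/17, r(3.6) = 10/23, r(4.8) = 10/29, r(6) = 2/7.
Sum = Δs · [r(1.2) + r(2.4) + r(3.6) + r(4.8) + r(6)].
Sum ≈ 3.0752.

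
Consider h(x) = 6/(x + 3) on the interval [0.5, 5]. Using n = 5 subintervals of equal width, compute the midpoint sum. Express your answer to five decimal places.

Δx = (5 − 0.5)/5 = 0.9.
Midpoints: 0.95, 1.85, 2.75, 3.65, 4.55.
h(0.95) = 120/79, h(1.85) = 120/97, h(2.75) = 24/23, h(3.65) = 120/133, h(4.55) = 120/151.
Sum = Δx · [h(0.95) + h(1.85) + h(2.75) + h(3.65) + h(4.55)].
Sum ≈ 4.94688.

4.94688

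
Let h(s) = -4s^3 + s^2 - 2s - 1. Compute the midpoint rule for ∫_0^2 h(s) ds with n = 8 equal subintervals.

Δs = (2 − 0)/8 = 0.25.
Midpoints: 0.125, 0.375, 0.625, 0.875, 1.125, 1.375, 1.625, 1.875.
h(0.125) = -1.2421875, h(0.375) = -1.8203125, h(0.625) = -2.8359375, h(0.875) = -4.6640625, h(1.125) = -7.6796875, h(1.375) = -12.2578125, h(1.625) = -18.7734375, h(1.875) = -27.6015625.
Sum = Δs · [h(0.125) + h(0.375) + h(0.625) + ...].
Sum = -19.21875.

-19.21875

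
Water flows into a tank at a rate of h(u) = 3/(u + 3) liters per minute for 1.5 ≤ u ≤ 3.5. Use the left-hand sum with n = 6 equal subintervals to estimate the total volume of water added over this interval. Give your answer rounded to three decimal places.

Δu = (3.5 − 1.5)/6 = 1/3.
Left endpoints: 1.5, 11/6, 13/6, 2.5, 17/6, 19/6.
h(1.5) = 2/3, h(11/6) = 18/29, h(13/6) = 18/31, h(2.5) = 6/11, h(17/6) = 18/35, h(19/6) = 18/37.
Sum = Δu · [h(1.5) + h(11/6) + h(13/6) + ...].
Sum ≈ 1.138.

1.138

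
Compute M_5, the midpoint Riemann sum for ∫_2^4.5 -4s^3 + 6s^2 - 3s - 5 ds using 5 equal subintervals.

-262.96875

Δs = (4.5 − 2)/5 = 0.5.
Midpoints: 2.25, 2.75, 3.25, 3.75, 4.25.
f(2.25) = -26.9375, f(2.75) = -51.0625, f(3.25) = -88.6875, f(3.75) = -142.8125, f(4.25) = -216.4375.
Sum = Δs · [f(2.25) + f(2.75) + f(3.25) + f(3.75) + f(4.25)].
Sum = -262.96875.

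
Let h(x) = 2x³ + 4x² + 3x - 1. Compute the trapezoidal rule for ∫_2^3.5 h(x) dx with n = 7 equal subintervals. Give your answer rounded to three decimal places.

124.642

Δx = (3.5 − 2)/7 = 3/14.
h(2) = 37, h(31/14) = 64441/1372, h(17/7) = 20074/343, h(37/14) = 98491/1372, h(20/7) = 29797/343, h(43/14) = 142549/1372, h(23/7) = 42184/343, h(3.5) = 144.25.
T_7 = (Δx/2)·[h(x_0) + 2h(x_1) + ... + 2h(x_{6}) + h(x_7)].
Sum ≈ 124.642.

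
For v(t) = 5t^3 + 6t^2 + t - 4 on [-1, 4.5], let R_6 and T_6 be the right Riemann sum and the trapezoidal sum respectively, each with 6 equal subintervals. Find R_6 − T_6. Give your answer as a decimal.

R_6 ≈ 974.621962.
T_6 ≈ 708.043837.
R_6 − T_6 = 266.578125.

266.578125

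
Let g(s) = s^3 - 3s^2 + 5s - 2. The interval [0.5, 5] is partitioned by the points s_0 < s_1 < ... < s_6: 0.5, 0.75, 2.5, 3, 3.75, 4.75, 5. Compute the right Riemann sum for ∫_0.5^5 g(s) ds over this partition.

119.484375

Subinterval widths: 0.25, 1.75, 0.5, 0.75, 1, 0.25.
Right endpoints: 0.75, 2.5, 3, 3.75, 4.75, 5.
g(0.75) = 0.484375, g(2.5) = 7.375, g(3) = 13, g(3.75) = 27.296875, g(4.75) = 61.234375, g(5) = 73.
Sum = Σ Δs_i · g(s_i).
Sum = 119.484375.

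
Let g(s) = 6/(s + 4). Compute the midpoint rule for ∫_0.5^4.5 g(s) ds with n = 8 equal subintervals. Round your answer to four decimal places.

3.8137

Δs = (4.5 − 0.5)/8 = 0.5.
Midpoints: 0.75, 1.25, 1.75, 2.25, 2.75, 3.25, 3.75, 4.25.
g(0.75) = 24/19, g(1.25) = 8/7, g(1.75) = 24/23, g(2.25) = 0.96, g(2.75) = 8/9, g(3.25) = 24/29, g(3.75) = 24/31, g(4.25) = 8/11.
Sum = Δs · [g(0.75) + g(1.25) + g(1.75) + ...].
Sum ≈ 3.8137.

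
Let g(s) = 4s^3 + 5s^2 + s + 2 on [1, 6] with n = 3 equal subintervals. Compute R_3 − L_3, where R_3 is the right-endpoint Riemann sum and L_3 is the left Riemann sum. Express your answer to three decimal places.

R_3 ≈ 2656.29630.
L_3 ≈ 922.96296.
R_3 − L_3 ≈ 1733.333.

1733.333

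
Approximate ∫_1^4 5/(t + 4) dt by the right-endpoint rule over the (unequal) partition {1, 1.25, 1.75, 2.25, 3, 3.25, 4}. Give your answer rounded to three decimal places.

2.250

Subinterval widths: 0.25, 0.5, 0.5, 0.75, 0.25, 0.75.
Right endpoints: 1.25, 1.75, 2.25, 3, 3.25, 4.
f(1.25) = 20/21, f(1.75) = 20/23, f(2.25) = 0.8, f(3) = 5/7, f(3.25) = 20/29, f(4) = 0.625.
Sum = Σ Δt_i · f(t_i).
Sum ≈ 2.250.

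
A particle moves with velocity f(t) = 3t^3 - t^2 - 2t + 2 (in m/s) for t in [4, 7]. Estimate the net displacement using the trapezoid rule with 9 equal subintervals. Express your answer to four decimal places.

Δt = (7 − 4)/9 = 1/3.
f(4) = 170, f(13/3) = 656/3, f(14/3) = 2482/9, f(5) = 342, f(16/3) = 418, f(17/3) = 4540/9, f(6) = 602, f(19/3) = 2134/3, f(20/3) = 7498/9, f(7) = 968.
T_9 = (Δt/2)·[f(t_0) + 2f(t_1) + ... + 2f(t_{8}) + f(t_9)].
Sum ≈ 1491.4444.

1491.4444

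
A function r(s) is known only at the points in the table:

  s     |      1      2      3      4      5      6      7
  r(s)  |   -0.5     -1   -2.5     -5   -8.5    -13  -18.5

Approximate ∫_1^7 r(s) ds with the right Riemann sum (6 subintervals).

Δs = 1.
Sum = 1·[(-1) + (-2.5) + (-5) + (-8.5) + (-13) + (-18.5)] = -48.5.

-48.5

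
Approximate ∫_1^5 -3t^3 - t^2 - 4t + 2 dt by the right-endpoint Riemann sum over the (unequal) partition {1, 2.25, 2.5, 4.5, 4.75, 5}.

Subinterval widths: 1.25, 0.25, 2, 0.25, 0.25.
Right endpoints: 2.25, 2.5, 4.5, 4.75, 5.
f(2.25) = -46.234375, f(2.5) = -61.125, f(4.5) = -309.625, f(4.75) = -361.078125, f(5) = -418.
Sum = Σ Δt_i · f(t_i).
Sum = -887.09375.

-887.09375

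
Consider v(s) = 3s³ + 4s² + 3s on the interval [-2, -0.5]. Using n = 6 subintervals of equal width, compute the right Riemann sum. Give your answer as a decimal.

-5.55078125

Δs = (-0.5 − (-2))/6 = 0.25.
Right endpoints: -1.75, -1.5, -1.25, -1, -0.75, -0.5.
v(-1.75) = -9.078125, v(-1.5) = -5.625, v(-1.25) = -3.359375, v(-1) = -2, v(-0.75) = -1.265625, v(-0.5) = -0.875.
Sum = Δs · [v(-1.75) + v(-1.5) + v(-1.25) + ...].
Sum = -5.55078125.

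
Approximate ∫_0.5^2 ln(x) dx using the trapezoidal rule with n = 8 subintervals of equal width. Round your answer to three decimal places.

Δx = (2 − 0.5)/8 = 0.1875.
f(0.5) ≈ -0.693, f(0.6875) ≈ -0.375, f(0.875) ≈ -0.134, f(1.0625) ≈ 0.061, f(1.25) ≈ 0.223, f(1.4375) ≈ 0.363, f(1.625) ≈ 0.486, f(1.8125) ≈ 0.595, f(2) ≈ 0.693.
T_8 = (Δx/2)·[f(x_0) + 2f(x_1) + ... + 2f(x_{7}) + f(x_8)].
Sum ≈ 0.228.

0.228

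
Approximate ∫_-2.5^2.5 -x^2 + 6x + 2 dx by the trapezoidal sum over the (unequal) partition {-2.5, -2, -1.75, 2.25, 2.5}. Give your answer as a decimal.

-11.109375

Subinterval widths: 0.5, 0.25, 4, 0.25.
f(-2.5) = -19.25, f(-2) = -14, f(-1.75) = -11.5625, f(2.25) = 10.4375, f(2.5) = 10.75.
On each subinterval the trapezoid contributes (Δx_i/2)·[f(x_{i-1}) + f(x_i)].
Sum = -11.109375.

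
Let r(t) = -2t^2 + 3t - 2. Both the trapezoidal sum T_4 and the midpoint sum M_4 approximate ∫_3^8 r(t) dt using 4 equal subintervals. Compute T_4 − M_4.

T_4 = -253.4375.
M_4 = -249.53125.
T_4 − M_4 = -3.90625.

-3.90625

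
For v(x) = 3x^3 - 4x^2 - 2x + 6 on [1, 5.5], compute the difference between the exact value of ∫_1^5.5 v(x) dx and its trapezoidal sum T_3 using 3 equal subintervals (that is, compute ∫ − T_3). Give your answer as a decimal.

-42.609375

Exact integral: ∫_1^5.5 v(x) dx = 462.796875.
T_3 = 505.40625.
Error = 462.796875 − 505.40625 = -42.609375.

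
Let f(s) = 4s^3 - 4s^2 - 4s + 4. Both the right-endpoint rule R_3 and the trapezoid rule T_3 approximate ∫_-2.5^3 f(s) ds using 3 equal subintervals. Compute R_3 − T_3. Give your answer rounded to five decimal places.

R_3 ≈ 124.5648148.
T_3 ≈ -1.4768519.
R_3 − T_3 ≈ 126.04167.

126.04167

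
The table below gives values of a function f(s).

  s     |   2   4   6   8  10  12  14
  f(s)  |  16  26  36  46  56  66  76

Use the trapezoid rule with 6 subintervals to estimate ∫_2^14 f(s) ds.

552

Δs = 2.
T_6 = (2/2)·[16 + 2·26 + 2·36 + 2·46 + 2·56 + 2·66 + 76] = 552.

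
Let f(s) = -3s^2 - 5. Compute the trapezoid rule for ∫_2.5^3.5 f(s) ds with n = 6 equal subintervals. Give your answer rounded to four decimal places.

Δs = (3.5 − 2.5)/6 = 1/6.
f(2.5) = -23.75, f(8/3) = -79/3, f(17/6) = -349/12, f(3) = -32, f(19/6) = -421/12, f(10/3) = -115/3, f(3.5) = -41.75.
T_6 = (Δs/2)·[f(s_0) + 2f(s_1) + ... + 2f(s_{5}) + f(s_6)].
Sum ≈ -32.2639.

-32.2639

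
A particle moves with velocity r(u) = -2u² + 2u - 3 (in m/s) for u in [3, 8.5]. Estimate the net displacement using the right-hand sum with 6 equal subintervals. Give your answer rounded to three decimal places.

-399.145

Δu = (8.5 − 3)/6 = 11/12.
Right endpoints: 47/12, 29/6, 5.75, 20/3, 91/12, 8.5.
r(47/12) = -1861/72, r(29/6) = -721/18, r(5.75) = -57.625, r(20/3) = -707/9, r(91/12) = -7405/72, r(8.5) = -130.5.
Sum = Δu · [r(47/12) + r(29/6) + r(5.75) + ...].
Sum ≈ -399.145.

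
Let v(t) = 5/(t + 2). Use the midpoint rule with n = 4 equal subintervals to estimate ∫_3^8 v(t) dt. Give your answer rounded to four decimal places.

3.4561

Δt = (8 − 3)/4 = 1.25.
Midpoints: 3.625, 4.875, 6.125, 7.375.
v(3.625) = 8/9, v(4.875) = 8/11, v(6.125) = 8/13, v(7.375) = 8/15.
Sum = Δt · [v(3.625) + v(4.875) + v(6.125) + v(7.375)].
Sum ≈ 3.4561.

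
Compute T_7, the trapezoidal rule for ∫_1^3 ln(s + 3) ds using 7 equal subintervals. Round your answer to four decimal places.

3.2048

Δs = (3 − 1)/7 = 2/7.
f(1) ≈ 1.3863, f(9/7) ≈ 1.4553, f(11/7) ≈ 1.5198, f(13/7) ≈ 1.5805, f(15/7) ≈ 1.6376, f(17/7) ≈ 1.6917, f(19/7) ≈ 1.7430, f(3) ≈ 1.7918.
T_7 = (Δs/2)·[f(s_0) + 2f(s_1) + ... + 2f(s_{6}) + f(s_7)].
Sum ≈ 3.2048.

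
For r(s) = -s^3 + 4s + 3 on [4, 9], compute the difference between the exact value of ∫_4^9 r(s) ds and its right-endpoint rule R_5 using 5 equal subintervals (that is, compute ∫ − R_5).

Exact integral: ∫_4^9 r(s) ds = -1431.25.
R_5 = -1770.
Error = -1431.25 − (-1770) = 338.75.

338.75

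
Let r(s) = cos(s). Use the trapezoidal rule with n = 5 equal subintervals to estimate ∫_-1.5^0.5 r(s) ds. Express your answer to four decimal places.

1.4572

Δs = (0.5 − (-1.5))/5 = 0.4.
r(-1.5) ≈ 0.0707, r(-1.1) ≈ 0.4536, r(-0.7) ≈ 0.7648, r(-0.3) ≈ 0.9553, r(0.1) ≈ 0.9950, r(0.5) ≈ 0.8776.
T_5 = (Δs/2)·[r(s_0) + 2r(s_1) + ... + 2r(s_{4}) + r(s_5)].
Sum ≈ 1.4572.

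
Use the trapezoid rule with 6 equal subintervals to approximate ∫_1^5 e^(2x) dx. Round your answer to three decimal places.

Δx = (5 − 1)/6 = 2/3.
f(1) ≈ 7.389, f(5/3) ≈ 28.032, f(7/3) ≈ 106.343, f(3) ≈ 403.429, f(11/3) ≈ 1530.475, f(13/3) ≈ 5806.113, f(5) ≈ 22026.466.
T_6 = (Δx/2)·[f(x_0) + 2f(x_1) + ... + 2f(x_{5}) + f(x_6)].
Sum ≈ 12594.212.

12594.212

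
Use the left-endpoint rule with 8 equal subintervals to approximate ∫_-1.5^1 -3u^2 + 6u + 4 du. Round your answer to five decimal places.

Δu = (1 − (-1.5))/8 = 0.3125.
Left endpoints: -1.5, -1.1875, -0.875, -0.5625, -0.25, 0.0625, 0.375, 0.6875.
f(-1.5) = -11.75, f(-1.1875) = -7.35546875, f(-0.875) = -3.546875, f(-0.5625) = -0.32421875, f(-0.25) = 2.3125, f(0.0625) = 4.36328125, f(0.375) = 5.828125, f(0.6875) = 6.70703125.
Sum = Δu · [f(-1.5) + f(-1.1875) + f(-0.875) + ...].
Sum ≈ -1.17676.

-1.17676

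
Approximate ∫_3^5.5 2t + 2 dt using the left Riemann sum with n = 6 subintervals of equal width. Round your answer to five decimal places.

Δt = (5.5 − 3)/6 = 5/12.
Left endpoints: 3, 41/12, 23/6, 4.25, 14/3, 61/12.
f(3) = 8, f(41/12) = 53/6, f(23/6) = 29/3, f(4.25) = 10.5, f(14/3) = 34/3, f(61/12) = 73/6.
Sum = Δt · [f(3) + f(41/12) + f(23/6) + ...].
Sum ≈ 25.20833.

25.20833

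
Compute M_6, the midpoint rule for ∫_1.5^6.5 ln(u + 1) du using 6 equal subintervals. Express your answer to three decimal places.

Δu = (6.5 − 1.5)/6 = 5/6.
Midpoints: 23/12, 2.75, 43/12, 53/12, 5.25, 73/12.
f(23/12) ≈ 1.070, f(2.75) ≈ 1.322, f(43/12) ≈ 1.522, f(53/12) ≈ 1.689, f(5.25) ≈ 1.833, f(73/12) ≈ 1.958.
Sum = Δu · [f(23/12) + f(2.75) + f(43/12) + ...].
Sum ≈ 7.829.

7.829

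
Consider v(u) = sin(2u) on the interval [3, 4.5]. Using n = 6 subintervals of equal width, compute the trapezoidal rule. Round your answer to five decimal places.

0.91608

Δu = (4.5 − 3)/6 = 0.25.
v(3) ≈ -0.27942, v(3.25) ≈ 0.21512, v(3.5) ≈ 0.65699, v(3.75) ≈ 0.93800, v(4) ≈ 0.98936, v(4.25) ≈ 0.79849, v(4.5) ≈ 0.41212.
T_6 = (Δu/2)·[v(u_0) + 2v(u_1) + ... + 2v(u_{5}) + v(u_6)].
Sum ≈ 0.91608.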